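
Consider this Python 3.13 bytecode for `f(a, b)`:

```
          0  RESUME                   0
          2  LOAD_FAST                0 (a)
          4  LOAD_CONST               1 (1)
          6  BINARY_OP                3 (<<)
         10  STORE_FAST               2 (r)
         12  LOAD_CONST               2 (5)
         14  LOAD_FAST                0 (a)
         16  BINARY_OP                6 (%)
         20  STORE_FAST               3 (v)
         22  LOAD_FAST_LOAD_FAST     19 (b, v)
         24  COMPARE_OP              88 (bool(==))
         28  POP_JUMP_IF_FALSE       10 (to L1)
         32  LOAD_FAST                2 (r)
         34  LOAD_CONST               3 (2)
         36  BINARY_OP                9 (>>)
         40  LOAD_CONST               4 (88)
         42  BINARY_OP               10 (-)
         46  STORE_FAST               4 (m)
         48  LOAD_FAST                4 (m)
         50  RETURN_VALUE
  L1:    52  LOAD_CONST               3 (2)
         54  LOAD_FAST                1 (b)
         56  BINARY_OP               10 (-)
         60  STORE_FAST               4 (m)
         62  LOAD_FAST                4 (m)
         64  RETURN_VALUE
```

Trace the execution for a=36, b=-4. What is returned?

6

LOAD_FAST a → push 36. Stack: [36]
LOAD_CONST → push 1. Stack: [36, 1]
BINARY_OP << → 36 << 1 = 72. Stack: [72]
STORE_FAST r → r=72. Stack: []
LOAD_CONST → push 5. Stack: [5]
LOAD_FAST a → push 36. Stack: [5, 36]
BINARY_OP % → 5 % 36 = 5. Stack: [5]
STORE_FAST v → v=5. Stack: []
LOAD_FAST_LOAD_FAST b,v → push -4,5. Stack: [-4, 5]
COMPARE_OP bool(==) → -4 vs 5 = False. Stack: [False]
POP_JUMP_IF_FALSE → pop False; jump. Stack: []
LOAD_CONST → push 2. Stack: [2]
LOAD_FAST b → push -4. Stack: [2, -4]
BINARY_OP - → 2 - -4 = 6. Stack: [6]
STORE_FAST m → m=6. Stack: []
LOAD_FAST m → push 6. Stack: [6]
RETURN_VALUE → return 6.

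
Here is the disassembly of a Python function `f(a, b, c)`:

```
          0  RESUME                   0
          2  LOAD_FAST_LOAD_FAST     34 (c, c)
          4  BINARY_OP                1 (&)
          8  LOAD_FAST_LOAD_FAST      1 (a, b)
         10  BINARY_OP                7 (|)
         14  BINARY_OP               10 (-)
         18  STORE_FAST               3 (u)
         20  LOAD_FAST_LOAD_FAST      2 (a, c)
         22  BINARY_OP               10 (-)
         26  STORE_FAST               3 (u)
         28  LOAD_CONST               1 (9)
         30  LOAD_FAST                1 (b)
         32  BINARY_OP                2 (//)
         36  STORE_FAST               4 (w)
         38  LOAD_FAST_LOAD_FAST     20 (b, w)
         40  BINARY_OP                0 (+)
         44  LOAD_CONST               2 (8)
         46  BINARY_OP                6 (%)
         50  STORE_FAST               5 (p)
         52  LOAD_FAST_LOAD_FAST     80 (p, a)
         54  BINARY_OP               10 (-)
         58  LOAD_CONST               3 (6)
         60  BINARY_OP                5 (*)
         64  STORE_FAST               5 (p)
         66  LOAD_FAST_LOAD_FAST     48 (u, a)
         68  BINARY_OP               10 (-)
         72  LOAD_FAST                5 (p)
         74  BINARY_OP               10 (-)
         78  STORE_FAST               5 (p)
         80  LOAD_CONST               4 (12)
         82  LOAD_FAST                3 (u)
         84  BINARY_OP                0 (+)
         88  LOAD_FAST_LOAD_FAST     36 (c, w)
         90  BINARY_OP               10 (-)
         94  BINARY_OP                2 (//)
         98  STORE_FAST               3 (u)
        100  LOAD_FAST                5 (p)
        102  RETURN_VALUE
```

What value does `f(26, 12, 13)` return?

119

LOAD_FAST_LOAD_FAST c,c → push 13,13. Stack: [13, 13]
BINARY_OP & → 13 & 13 = 13. Stack: [13]
LOAD_FAST_LOAD_FAST a,b → push 26,12. Stack: [13, 26, 12]
BINARY_OP | → 26 | 12 = 30. Stack: [13, 30]
BINARY_OP - → 13 - 30 = -17. Stack: [-17]
STORE_FAST u → u=-17. Stack: []
LOAD_FAST_LOAD_FAST a,c → push 26,13. Stack: [26, 13]
BINARY_OP - → 26 - 13 = 13. Stack: [13]
STORE_FAST u → u=13. Stack: []
LOAD_CONST → push 9. Stack: [9]
LOAD_FAST b → push 12. Stack: [9, 12]
BINARY_OP // → 9 // 12 = 0. Stack: [0]
STORE_FAST w → w=0. Stack: []
LOAD_FAST_LOAD_FAST b,w → push 12,0. Stack: [12, 0]
BINARY_OP + → 12 + 0 = 12. Stack: [12]
LOAD_CONST → push 8. Stack: [12, 8]
BINARY_OP % → 12 % 8 = 4. Stack: [4]
STORE_FAST p → p=4. Stack: []
LOAD_FAST_LOAD_FAST p,a → push 4,26. Stack: [4, 26]
BINARY_OP - → 4 - 26 = -22. Stack: [-22]
LOAD_CONST → push 6. Stack: [-22, 6]
BINARY_OP * → -22 * 6 = -132. Stack: [-132]
STORE_FAST p → p=-132. Stack: []
LOAD_FAST_LOAD_FAST u,a → push 13,26. Stack: [13, 26]
BINARY_OP - → 13 - 26 = -13. Stack: [-13]
LOAD_FAST p → push -132. Stack: [-13, -132]
BINARY_OP - → -13 - -132 = 119. Stack: [119]
STORE_FAST p → p=119. Stack: []
LOAD_CONST → push 12. Stack: [12]
LOAD_FAST u → push 13. Stack: [12, 13]
BINARY_OP + → 12 + 13 = 25. Stack: [25]
LOAD_FAST_LOAD_FAST c,w → push 13,0. Stack: [25, 13, 0]
BINARY_OP - → 13 - 0 = 13. Stack: [25, 13]
BINARY_OP // → 25 // 13 = 1. Stack: [1]
STORE_FAST u → u=1. Stack: []
LOAD_FAST p → push 119. Stack: [119]
RETURN_VALUE → return 119.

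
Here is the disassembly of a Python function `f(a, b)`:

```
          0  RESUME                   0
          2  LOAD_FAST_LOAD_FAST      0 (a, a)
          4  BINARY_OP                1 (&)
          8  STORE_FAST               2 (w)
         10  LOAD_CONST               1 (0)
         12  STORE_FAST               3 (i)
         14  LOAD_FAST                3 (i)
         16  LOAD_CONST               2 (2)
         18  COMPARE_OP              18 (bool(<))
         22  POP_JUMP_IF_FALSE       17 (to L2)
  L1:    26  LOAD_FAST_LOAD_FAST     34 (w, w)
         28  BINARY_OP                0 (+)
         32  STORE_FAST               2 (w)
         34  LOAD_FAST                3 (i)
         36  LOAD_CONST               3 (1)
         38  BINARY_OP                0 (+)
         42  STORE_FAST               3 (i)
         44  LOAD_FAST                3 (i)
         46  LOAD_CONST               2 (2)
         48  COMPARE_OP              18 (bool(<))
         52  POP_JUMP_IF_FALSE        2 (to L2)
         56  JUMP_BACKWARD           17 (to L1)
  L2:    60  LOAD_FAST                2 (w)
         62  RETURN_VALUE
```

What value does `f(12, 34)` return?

48

LOAD_FAST_LOAD_FAST a,a → push 12,12. Stack: [12, 12]
BINARY_OP & → 12 & 12 = 12. Stack: [12]
STORE_FAST w → w=12. Stack: []
LOAD_CONST → push 0. Stack: [0]
STORE_FAST i → i=0. Stack: []
LOAD_FAST i → push 0. Stack: [0]
LOAD_CONST → push 2. Stack: [0, 2]
COMPARE_OP bool(<) → 0 vs 2 = True. Stack: [True]
POP_JUMP_IF_FALSE → pop True; no jump. Stack: []
LOAD_FAST_LOAD_FAST w,w → push 12,12. Stack: [12, 12]
BINARY_OP + → 12 + 12 = 24. Stack: [24]
STORE_FAST w → w=24. Stack: []
LOAD_FAST i → push 0. Stack: [0]
LOAD_CONST → push 1. Stack: [0, 1]
BINARY_OP + → 0 + 1 = 1. Stack: [1]
STORE_FAST i → i=1. Stack: []
LOAD_FAST i → push 1. Stack: [1]
LOAD_CONST → push 2. Stack: [1, 2]
COMPARE_OP bool(<) → 1 vs 2 = True. Stack: [True]
POP_JUMP_IF_FALSE → pop True; no jump. Stack: []
LOAD_FAST_LOAD_FAST w,w → push 24,24. Stack: [24, 24]
BINARY_OP + → 24 + 24 = 48. Stack: [48]
STORE_FAST w → w=48. Stack: []
LOAD_FAST i → push 1. Stack: [1]
LOAD_CONST → push 1. Stack: [1, 1]
BINARY_OP + → 1 + 1 = 2. Stack: [2]
STORE_FAST i → i=2. Stack: []
LOAD_FAST i → push 2. Stack: [2]
LOAD_CONST → push 2. Stack: [2, 2]
COMPARE_OP bool(<) → 2 vs 2 = False. Stack: [False]
POP_JUMP_IF_FALSE → pop False; jump. Stack: []
LOAD_FAST w → push 48. Stack: [48]
RETURN_VALUE → return 48.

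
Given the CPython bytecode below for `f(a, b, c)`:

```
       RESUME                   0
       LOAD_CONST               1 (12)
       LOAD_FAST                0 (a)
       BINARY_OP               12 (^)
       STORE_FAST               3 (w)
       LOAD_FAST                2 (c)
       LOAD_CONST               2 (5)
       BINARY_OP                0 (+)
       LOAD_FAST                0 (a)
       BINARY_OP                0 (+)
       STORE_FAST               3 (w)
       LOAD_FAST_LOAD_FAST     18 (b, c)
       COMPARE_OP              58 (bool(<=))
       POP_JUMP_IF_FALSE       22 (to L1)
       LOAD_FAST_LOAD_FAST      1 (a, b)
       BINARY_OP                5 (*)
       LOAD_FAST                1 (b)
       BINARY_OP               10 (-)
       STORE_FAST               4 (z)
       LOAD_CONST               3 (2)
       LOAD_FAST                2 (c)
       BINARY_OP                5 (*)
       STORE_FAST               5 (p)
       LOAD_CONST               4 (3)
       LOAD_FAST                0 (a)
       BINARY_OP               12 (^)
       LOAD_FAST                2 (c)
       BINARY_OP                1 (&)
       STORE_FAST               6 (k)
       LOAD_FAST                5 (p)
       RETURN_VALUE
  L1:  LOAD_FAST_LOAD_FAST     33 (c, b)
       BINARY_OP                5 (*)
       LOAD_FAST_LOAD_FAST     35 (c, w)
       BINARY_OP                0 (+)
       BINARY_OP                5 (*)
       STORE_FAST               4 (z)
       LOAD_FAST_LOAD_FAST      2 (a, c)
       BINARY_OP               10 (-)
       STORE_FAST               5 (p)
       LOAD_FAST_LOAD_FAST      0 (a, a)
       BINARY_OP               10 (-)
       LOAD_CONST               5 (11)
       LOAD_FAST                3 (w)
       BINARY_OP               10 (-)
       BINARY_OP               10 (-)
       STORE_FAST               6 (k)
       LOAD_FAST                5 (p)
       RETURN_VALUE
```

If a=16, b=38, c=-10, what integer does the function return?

26

LOAD_CONST → push 12. Stack: [12]
LOAD_FAST a → push 16. Stack: [12, 16]
BINARY_OP ^ → 12 ^ 16 = 28. Stack: [28]
STORE_FAST w → w=28. Stack: []
LOAD_FAST c → push -10. Stack: [-10]
LOAD_CONST → push 5. Stack: [-10, 5]
BINARY_OP + → -10 + 5 = -5. Stack: [-5]
LOAD_FAST a → push 16. Stack: [-5, 16]
BINARY_OP + → -5 + 16 = 11. Stack: [11]
STORE_FAST w → w=11. Stack: []
LOAD_FAST_LOAD_FAST b,c → push 38,-10. Stack: [38, -10]
COMPARE_OP bool(<=) → 38 vs -10 = False. Stack: [False]
POP_JUMP_IF_FALSE → pop False; jump. Stack: []
LOAD_FAST_LOAD_FAST c,b → push -10,38. Stack: [-10, 38]
BINARY_OP * → -10 * 38 = -380. Stack: [-380]
LOAD_FAST_LOAD_FAST c,w → push -10,11. Stack: [-380, -10, 11]
BINARY_OP + → -10 + 11 = 1. Stack: [-380, 1]
BINARY_OP * → -380 * 1 = -380. Stack: [-380]
STORE_FAST z → z=-380. Stack: []
LOAD_FAST_LOAD_FAST a,c → push 16,-10. Stack: [16, -10]
BINARY_OP - → 16 - -10 = 26. Stack: [26]
STORE_FAST p → p=26. Stack: []
LOAD_FAST_LOAD_FAST a,a → push 16,16. Stack: [16, 16]
BINARY_OP - → 16 - 16 = 0. Stack: [0]
LOAD_CONST → push 11. Stack: [0, 11]
LOAD_FAST w → push 11. Stack: [0, 11, 11]
BINARY_OP - → 11 - 11 = 0. Stack: [0, 0]
BINARY_OP - → 0 - 0 = 0. Stack: [0]
STORE_FAST k → k=0. Stack: []
LOAD_FAST p → push 26. Stack: [26]
RETURN_VALUE → return 26.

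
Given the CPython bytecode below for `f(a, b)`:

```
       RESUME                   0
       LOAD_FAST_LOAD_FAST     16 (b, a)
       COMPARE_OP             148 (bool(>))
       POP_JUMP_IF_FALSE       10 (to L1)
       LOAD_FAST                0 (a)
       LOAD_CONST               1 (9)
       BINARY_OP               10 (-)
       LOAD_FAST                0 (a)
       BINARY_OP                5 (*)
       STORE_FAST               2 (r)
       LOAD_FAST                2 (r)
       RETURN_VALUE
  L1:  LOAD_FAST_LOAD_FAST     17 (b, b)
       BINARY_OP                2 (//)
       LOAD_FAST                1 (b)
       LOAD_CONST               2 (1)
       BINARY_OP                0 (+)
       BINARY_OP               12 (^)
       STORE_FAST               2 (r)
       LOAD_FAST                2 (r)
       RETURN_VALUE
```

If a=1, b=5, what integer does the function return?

LOAD_FAST_LOAD_FAST b,a → push 5,1. Stack: [5, 1]
COMPARE_OP bool(>) → 5 vs 1 = True. Stack: [True]
POP_JUMP_IF_FALSE → pop True; no jump. Stack: []
LOAD_FAST a → push 1. Stack: [1]
LOAD_CONST → push 9. Stack: [1, 9]
BINARY_OP - → 1 - 9 = -8. Stack: [-8]
LOAD_FAST a → push 1. Stack: [-8, 1]
BINARY_OP * → -8 * 1 = -8. Stack: [-8]
STORE_FAST r → r=-8. Stack: []
LOAD_FAST r → push -8. Stack: [-8]
RETURN_VALUE → return -8.

-8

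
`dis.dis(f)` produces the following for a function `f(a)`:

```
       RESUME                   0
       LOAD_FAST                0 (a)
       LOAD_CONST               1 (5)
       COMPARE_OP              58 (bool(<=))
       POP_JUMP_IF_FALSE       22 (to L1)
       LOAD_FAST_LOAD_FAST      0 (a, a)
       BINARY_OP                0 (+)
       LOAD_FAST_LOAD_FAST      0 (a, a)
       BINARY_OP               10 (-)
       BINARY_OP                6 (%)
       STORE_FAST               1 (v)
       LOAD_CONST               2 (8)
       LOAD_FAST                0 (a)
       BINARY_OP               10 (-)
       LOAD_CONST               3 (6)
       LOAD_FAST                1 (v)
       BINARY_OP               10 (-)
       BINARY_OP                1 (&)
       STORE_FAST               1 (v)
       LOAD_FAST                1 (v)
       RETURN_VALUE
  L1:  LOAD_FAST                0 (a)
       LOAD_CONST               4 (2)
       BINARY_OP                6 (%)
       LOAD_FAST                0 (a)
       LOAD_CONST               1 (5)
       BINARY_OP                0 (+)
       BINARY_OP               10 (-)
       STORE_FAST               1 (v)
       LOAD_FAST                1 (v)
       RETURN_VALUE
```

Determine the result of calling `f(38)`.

LOAD_FAST a → push 38. Stack: [38]
LOAD_CONST → push 5. Stack: [38, 5]
COMPARE_OP bool(<=) → 38 vs 5 = False. Stack: [False]
POP_JUMP_IF_FALSE → pop False; jump. Stack: []
LOAD_FAST a → push 38. Stack: [38]
LOAD_CONST → push 2. Stack: [38, 2]
BINARY_OP % → 38 % 2 = 0. Stack: [0]
LOAD_FAST a → push 38. Stack: [0, 38]
LOAD_CONST → push 5. Stack: [0, 38, 5]
BINARY_OP + → 38 + 5 = 43. Stack: [0, 43]
BINARY_OP - → 0 - 43 = -43. Stack: [-43]
STORE_FAST v → v=-43. Stack: []
LOAD_FAST v → push -43. Stack: [-43]
RETURN_VALUE → return -43.

-43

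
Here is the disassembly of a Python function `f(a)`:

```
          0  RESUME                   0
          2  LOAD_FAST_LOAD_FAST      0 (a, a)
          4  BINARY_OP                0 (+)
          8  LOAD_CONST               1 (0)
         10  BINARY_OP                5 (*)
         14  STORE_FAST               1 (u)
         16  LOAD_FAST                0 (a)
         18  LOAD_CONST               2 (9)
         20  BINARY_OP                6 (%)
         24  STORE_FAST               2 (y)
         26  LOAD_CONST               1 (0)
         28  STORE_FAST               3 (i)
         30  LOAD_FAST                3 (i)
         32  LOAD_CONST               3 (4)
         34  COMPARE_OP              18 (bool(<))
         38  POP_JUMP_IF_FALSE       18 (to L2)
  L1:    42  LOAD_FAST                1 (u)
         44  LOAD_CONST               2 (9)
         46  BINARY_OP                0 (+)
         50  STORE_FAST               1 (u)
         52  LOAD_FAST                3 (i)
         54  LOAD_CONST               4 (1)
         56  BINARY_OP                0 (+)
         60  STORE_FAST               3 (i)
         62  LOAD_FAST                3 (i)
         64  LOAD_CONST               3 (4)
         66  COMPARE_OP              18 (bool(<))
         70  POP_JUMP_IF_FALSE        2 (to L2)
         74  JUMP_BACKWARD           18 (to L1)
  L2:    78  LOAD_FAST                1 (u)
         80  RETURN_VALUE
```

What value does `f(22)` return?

LOAD_FAST_LOAD_FAST a,a → push 22,22. Stack: [22, 22]
BINARY_OP + → 22 + 22 = 44. Stack: [44]
LOAD_CONST → push 0. Stack: [44, 0]
BINARY_OP * → 44 * 0 = 0. Stack: [0]
STORE_FAST u → u=0. Stack: []
LOAD_FAST a → push 22. Stack: [22]
LOAD_CONST → push 9. Stack: [22, 9]
BINARY_OP % → 22 % 9 = 4. Stack: [4]
STORE_FAST y → y=4. Stack: []
LOAD_CONST → push 0. Stack: [0]
STORE_FAST i → i=0. Stack: []
LOAD_FAST i → push 0. Stack: [0]
LOAD_CONST → push 4. Stack: [0, 4]
COMPARE_OP bool(<) → 0 vs 4 = True. Stack: [True]
POP_JUMP_IF_FALSE → pop True; no jump. Stack: []
LOAD_FAST u → push 0. Stack: [0]
LOAD_CONST → push 9. Stack: [0, 9]
BINARY_OP + → 0 + 9 = 9. Stack: [9]
STORE_FAST u → u=9. Stack: []
LOAD_FAST i → push 0. Stack: [0]
LOAD_CONST → push 1. Stack: [0, 1]
BINARY_OP + → 0 + 1 = 1. Stack: [1]
STORE_FAST i → i=1. Stack: []
LOAD_FAST i → push 1. Stack: [1]
LOAD_CONST → push 4. Stack: [1, 4]
COMPARE_OP bool(<) → 1 vs 4 = True. Stack: [True]
POP_JUMP_IF_FALSE → pop True; no jump. Stack: []
LOAD_FAST u → push 9. Stack: [9]
LOAD_CONST → push 9. Stack: [9, 9]
BINARY_OP + → 9 + 9 = 18. Stack: [18]
STORE_FAST u → u=18. Stack: []
LOAD_FAST i → push 1. Stack: [1]
LOAD_CONST → push 1. Stack: [1, 1]
BINARY_OP + → 1 + 1 = 2. Stack: [2]
STORE_FAST i → i=2. Stack: []
LOAD_FAST i → push 2. Stack: [2]
LOAD_CONST → push 4. Stack: [2, 4]
COMPARE_OP bool(<) → 2 vs 4 = True. Stack: [True]
POP_JUMP_IF_FALSE → pop True; no jump. Stack: []
LOAD_FAST u → push 18. Stack: [18]
LOAD_CONST → push 9. Stack: [18, 9]
BINARY_OP + → 18 + 9 = 27. Stack: [27]
STORE_FAST u → u=27. Stack: []
LOAD_FAST i → push 2. Stack: [2]
LOAD_CONST → push 1. Stack: [2, 1]
BINARY_OP + → 2 + 1 = 3. Stack: [3]
STORE_FAST i → i=3. Stack: []
LOAD_FAST i → push 3. Stack: [3]
LOAD_CONST → push 4. Stack: [3, 4]
COMPARE_OP bool(<) → 3 vs 4 = True. Stack: [True]
POP_JUMP_IF_FALSE → pop True; no jump. Stack: []
LOAD_FAST u → push 27. Stack: [27]
LOAD_CONST → push 9. Stack: [27, 9]
BINARY_OP + → 27 + 9 = 36. Stack: [36]
STORE_FAST u → u=36. Stack: []
LOAD_FAST i → push 3. Stack: [3]
LOAD_CONST → push 1. Stack: [3, 1]
BINARY_OP + → 3 + 1 = 4. Stack: [4]
STORE_FAST i → i=4. Stack: []
LOAD_FAST i → push 4. Stack: [4]
LOAD_CONST → push 4. Stack: [4, 4]
COMPARE_OP bool(<) → 4 vs 4 = False. Stack: [False]
POP_JUMP_IF_FALSE → pop False; jump. Stack: []
LOAD_FAST u → push 36. Stack: [36]
RETURN_VALUE → return 36.

36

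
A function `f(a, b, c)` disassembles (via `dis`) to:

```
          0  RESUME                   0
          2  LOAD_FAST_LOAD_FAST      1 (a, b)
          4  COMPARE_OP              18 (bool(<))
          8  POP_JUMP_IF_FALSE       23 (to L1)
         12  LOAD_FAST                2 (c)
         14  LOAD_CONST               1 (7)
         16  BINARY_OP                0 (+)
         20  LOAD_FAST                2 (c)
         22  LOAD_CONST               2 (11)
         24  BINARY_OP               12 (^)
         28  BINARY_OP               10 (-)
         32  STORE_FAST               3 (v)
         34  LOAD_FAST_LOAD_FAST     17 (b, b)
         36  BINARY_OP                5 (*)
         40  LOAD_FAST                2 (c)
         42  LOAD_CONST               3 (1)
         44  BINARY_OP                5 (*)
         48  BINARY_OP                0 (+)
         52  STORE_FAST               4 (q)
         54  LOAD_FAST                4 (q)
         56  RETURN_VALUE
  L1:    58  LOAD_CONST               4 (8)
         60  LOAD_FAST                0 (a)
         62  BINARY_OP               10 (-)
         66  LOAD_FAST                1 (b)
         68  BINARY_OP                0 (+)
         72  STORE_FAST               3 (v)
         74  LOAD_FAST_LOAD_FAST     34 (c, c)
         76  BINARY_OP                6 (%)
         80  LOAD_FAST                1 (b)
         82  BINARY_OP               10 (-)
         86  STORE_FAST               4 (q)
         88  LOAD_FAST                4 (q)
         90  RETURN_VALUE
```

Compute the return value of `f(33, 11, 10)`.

LOAD_FAST_LOAD_FAST a,b → push 33,11. Stack: [33, 11]
COMPARE_OP bool(<) → 33 vs 11 = False. Stack: [False]
POP_JUMP_IF_FALSE → pop False; jump. Stack: []
LOAD_CONST → push 8. Stack: [8]
LOAD_FAST a → push 33. Stack: [8, 33]
BINARY_OP - → 8 - 33 = -25. Stack: [-25]
LOAD_FAST b → push 11. Stack: [-25, 11]
BINARY_OP + → -25 + 11 = -14. Stack: [-14]
STORE_FAST v → v=-14. Stack: []
LOAD_FAST_LOAD_FAST c,c → push 10,10. Stack: [10, 10]
BINARY_OP % → 10 % 10 = 0. Stack: [0]
LOAD_FAST b → push 11. Stack: [0, 11]
BINARY_OP - → 0 - 11 = -11. Stack: [-11]
STORE_FAST q → q=-11. Stack: []
LOAD_FAST q → push -11. Stack: [-11]
RETURN_VALUE → return -11.

-11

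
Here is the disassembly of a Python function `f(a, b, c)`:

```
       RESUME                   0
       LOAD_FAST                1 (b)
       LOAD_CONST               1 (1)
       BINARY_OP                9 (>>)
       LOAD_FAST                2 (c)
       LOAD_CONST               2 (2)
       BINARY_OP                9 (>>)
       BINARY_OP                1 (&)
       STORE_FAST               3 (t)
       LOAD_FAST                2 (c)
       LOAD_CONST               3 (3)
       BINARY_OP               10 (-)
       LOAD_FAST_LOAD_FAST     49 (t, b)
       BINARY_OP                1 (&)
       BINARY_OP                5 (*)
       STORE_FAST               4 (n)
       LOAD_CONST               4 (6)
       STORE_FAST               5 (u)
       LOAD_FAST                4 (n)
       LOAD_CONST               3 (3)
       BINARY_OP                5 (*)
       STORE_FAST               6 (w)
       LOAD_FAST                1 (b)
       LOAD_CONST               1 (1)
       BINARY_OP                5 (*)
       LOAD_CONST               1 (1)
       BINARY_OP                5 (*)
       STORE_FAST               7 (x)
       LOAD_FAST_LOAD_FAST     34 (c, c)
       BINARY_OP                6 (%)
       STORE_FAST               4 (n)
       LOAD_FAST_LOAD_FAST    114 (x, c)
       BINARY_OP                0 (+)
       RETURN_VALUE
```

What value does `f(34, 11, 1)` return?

12

LOAD_FAST b → push 11. Stack: [11]
LOAD_CONST → push 1. Stack: [11, 1]
BINARY_OP >> → 11 >> 1 = 5. Stack: [5]
LOAD_FAST c → push 1. Stack: [5, 1]
LOAD_CONST → push 2. Stack: [5, 1, 2]
BINARY_OP >> → 1 >> 2 = 0. Stack: [5, 0]
BINARY_OP & → 5 & 0 = 0. Stack: [0]
STORE_FAST t → t=0. Stack: []
LOAD_FAST c → push 1. Stack: [1]
LOAD_CONST → push 3. Stack: [1, 3]
BINARY_OP - → 1 - 3 = -2. Stack: [-2]
LOAD_FAST_LOAD_FAST t,b → push 0,11. Stack: [-2, 0, 11]
BINARY_OP & → 0 & 11 = 0. Stack: [-2, 0]
BINARY_OP * → -2 * 0 = 0. Stack: [0]
STORE_FAST n → n=0. Stack: []
LOAD_CONST → push 6. Stack: [6]
STORE_FAST u → u=6. Stack: []
LOAD_FAST n → push 0. Stack: [0]
LOAD_CONST → push 3. Stack: [0, 3]
BINARY_OP * → 0 * 3 = 0. Stack: [0]
STORE_FAST w → w=0. Stack: []
LOAD_FAST b → push 11. Stack: [11]
LOAD_CONST → push 1. Stack: [11, 1]
BINARY_OP * → 11 * 1 = 11. Stack: [11]
LOAD_CONST → push 1. Stack: [11, 1]
BINARY_OP * → 11 * 1 = 11. Stack: [11]
STORE_FAST x → x=11. Stack: []
LOAD_FAST_LOAD_FAST c,c → push 1,1. Stack: [1, 1]
BINARY_OP % → 1 % 1 = 0. Stack: [0]
STORE_FAST n → n=0. Stack: []
LOAD_FAST_LOAD_FAST x,c → push 11,1. Stack: [11, 1]
BINARY_OP + → 11 + 1 = 12. Stack: [12]
RETURN_VALUE → return 12.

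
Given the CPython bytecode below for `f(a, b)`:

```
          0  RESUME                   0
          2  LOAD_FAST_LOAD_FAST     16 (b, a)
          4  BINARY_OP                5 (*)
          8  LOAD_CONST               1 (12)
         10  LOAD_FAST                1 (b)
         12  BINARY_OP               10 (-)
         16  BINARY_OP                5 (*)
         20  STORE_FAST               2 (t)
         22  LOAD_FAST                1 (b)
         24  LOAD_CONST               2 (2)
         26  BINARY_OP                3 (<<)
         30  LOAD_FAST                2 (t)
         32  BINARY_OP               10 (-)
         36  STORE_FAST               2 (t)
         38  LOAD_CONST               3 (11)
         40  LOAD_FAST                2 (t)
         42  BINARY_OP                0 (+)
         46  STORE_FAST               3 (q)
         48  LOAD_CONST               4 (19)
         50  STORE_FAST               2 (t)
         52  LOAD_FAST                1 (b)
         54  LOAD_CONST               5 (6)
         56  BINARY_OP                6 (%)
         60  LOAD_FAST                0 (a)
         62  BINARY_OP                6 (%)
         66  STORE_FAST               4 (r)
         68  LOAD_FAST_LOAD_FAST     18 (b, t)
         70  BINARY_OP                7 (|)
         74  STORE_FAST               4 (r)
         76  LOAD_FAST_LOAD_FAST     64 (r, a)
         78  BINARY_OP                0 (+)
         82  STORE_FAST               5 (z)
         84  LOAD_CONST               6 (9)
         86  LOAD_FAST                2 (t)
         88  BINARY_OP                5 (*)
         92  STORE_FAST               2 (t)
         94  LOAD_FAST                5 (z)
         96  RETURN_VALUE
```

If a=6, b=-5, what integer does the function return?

LOAD_FAST_LOAD_FAST b,a → push -5,6. Stack: [-5, 6]
BINARY_OP * → -5 * 6 = -30. Stack: [-30]
LOAD_CONST → push 12. Stack: [-30, 12]
LOAD_FAST b → push -5. Stack: [-30, 12, -5]
BINARY_OP - → 12 - -5 = 17. Stack: [-30, 17]
BINARY_OP * → -30 * 17 = -510. Stack: [-510]
STORE_FAST t → t=-510. Stack: []
LOAD_FAST b → push -5. Stack: [-5]
LOAD_CONST → push 2. Stack: [-5, 2]
BINARY_OP << → -5 << 2 = -20. Stack: [-20]
LOAD_FAST t → push -510. Stack: [-20, -510]
BINARY_OP - → -20 - -510 = 490. Stack: [490]
STORE_FAST t → t=490. Stack: []
LOAD_CONST → push 11. Stack: [11]
LOAD_FAST t → push 490. Stack: [11, 490]
BINARY_OP + → 11 + 490 = 501. Stack: [501]
STORE_FAST q → q=501. Stack: []
LOAD_CONST → push 19. Stack: [19]
STORE_FAST t → t=19. Stack: []
LOAD_FAST b → push -5. Stack: [-5]
LOAD_CONST → push 6. Stack: [-5, 6]
BINARY_OP % → -5 % 6 = 1. Stack: [1]
LOAD_FAST a → push 6. Stack: [1, 6]
BINARY_OP % → 1 % 6 = 1. Stack: [1]
STORE_FAST r → r=1. Stack: []
LOAD_FAST_LOAD_FAST b,t → push -5,19. Stack: [-5, 19]
BINARY_OP | → -5 | 19 = -5. Stack: [-5]
STORE_FAST r → r=-5. Stack: []
LOAD_FAST_LOAD_FAST r,a → push -5,6. Stack: [-5, 6]
BINARY_OP + → -5 + 6 = 1. Stack: [1]
STORE_FAST z → z=1. Stack: []
LOAD_CONST → push 9. Stack: [9]
LOAD_FAST t → push 19. Stack: [9, 19]
BINARY_OP * → 9 * 19 = 171. Stack: [171]
STORE_FAST t → t=171. Stack: []
LOAD_FAST z → push 1. Stack: [1]
RETURN_VALUE → return 1.

1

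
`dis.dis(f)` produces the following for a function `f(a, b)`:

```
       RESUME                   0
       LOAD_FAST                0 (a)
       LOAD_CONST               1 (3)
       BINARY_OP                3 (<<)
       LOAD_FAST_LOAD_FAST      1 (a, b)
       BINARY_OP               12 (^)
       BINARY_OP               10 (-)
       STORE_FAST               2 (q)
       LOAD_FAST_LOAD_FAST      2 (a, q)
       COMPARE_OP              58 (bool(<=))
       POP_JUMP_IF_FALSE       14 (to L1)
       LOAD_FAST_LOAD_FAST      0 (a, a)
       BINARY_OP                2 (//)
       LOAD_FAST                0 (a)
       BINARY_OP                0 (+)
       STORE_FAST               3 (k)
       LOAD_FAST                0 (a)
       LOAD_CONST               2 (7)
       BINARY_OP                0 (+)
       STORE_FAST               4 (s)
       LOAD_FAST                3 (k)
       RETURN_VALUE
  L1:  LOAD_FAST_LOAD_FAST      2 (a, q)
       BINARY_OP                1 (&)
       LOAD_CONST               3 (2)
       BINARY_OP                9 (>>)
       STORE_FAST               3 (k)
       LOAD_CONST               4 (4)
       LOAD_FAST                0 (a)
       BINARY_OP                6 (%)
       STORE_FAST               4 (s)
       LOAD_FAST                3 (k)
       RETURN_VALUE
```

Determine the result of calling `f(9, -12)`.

LOAD_FAST a → push 9. Stack: [9]
LOAD_CONST → push 3. Stack: [9, 3]
BINARY_OP << → 9 << 3 = 72. Stack: [72]
LOAD_FAST_LOAD_FAST a,b → push 9,-12. Stack: [72, 9, -12]
BINARY_OP ^ → 9 ^ -12 = -3. Stack: [72, -3]
BINARY_OP - → 72 - -3 = 75. Stack: [75]
STORE_FAST q → q=75. Stack: []
LOAD_FAST_LOAD_FAST a,q → push 9,75. Stack: [9, 75]
COMPARE_OP bool(<=) → 9 vs 75 = True. Stack: [True]
POP_JUMP_IF_FALSE → pop True; no jump. Stack: []
LOAD_FAST_LOAD_FAST a,a → push 9,9. Stack: [9, 9]
BINARY_OP // → 9 // 9 = 1. Stack: [1]
LOAD_FAST a → push 9. Stack: [1, 9]
BINARY_OP + → 1 + 9 = 10. Stack: [10]
STORE_FAST k → k=10. Stack: []
LOAD_FAST a → push 9. Stack: [9]
LOAD_CONST → push 7. Stack: [9, 7]
BINARY_OP + → 9 + 7 = 16. Stack: [16]
STORE_FAST s → s=16. Stack: []
LOAD_FAST k → push 10. Stack: [10]
RETURN_VALUE → return 10.

10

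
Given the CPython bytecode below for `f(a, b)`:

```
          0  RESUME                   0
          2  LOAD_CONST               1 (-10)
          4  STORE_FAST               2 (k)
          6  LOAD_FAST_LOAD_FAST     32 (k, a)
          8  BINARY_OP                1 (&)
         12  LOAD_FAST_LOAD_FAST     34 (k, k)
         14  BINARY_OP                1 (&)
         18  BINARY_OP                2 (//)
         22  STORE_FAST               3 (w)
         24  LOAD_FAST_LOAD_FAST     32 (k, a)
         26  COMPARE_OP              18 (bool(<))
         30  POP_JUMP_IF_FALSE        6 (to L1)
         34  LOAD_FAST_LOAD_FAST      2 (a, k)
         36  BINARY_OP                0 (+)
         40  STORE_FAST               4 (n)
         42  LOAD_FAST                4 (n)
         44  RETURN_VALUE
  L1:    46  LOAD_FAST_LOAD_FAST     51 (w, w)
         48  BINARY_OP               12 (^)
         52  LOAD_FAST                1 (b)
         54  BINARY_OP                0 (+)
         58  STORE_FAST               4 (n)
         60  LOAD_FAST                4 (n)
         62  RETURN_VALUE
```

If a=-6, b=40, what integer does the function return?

LOAD_CONST → push -10. Stack: [-10]
STORE_FAST k → k=-10. Stack: []
LOAD_FAST_LOAD_FAST k,a → push -10,-6. Stack: [-10, -6]
BINARY_OP & → -10 & -6 = -14. Stack: [-14]
LOAD_FAST_LOAD_FAST k,k → push -10,-10. Stack: [-14, -10, -10]
BINARY_OP & → -10 & -10 = -10. Stack: [-14, -10]
BINARY_OP // → -14 // -10 = 1. Stack: [1]
STORE_FAST w → w=1. Stack: []
LOAD_FAST_LOAD_FAST k,a → push -10,-6. Stack: [-10, -6]
COMPARE_OP bool(<) → -10 vs -6 = True. Stack: [True]
POP_JUMP_IF_FALSE → pop True; no jump. Stack: []
LOAD_FAST_LOAD_FAST a,k → push -6,-10. Stack: [-6, -10]
BINARY_OP + → -6 + -10 = -16. Stack: [-16]
STORE_FAST n → n=-16. Stack: []
LOAD_FAST n → push -16. Stack: [-16]
RETURN_VALUE → return -16.

-16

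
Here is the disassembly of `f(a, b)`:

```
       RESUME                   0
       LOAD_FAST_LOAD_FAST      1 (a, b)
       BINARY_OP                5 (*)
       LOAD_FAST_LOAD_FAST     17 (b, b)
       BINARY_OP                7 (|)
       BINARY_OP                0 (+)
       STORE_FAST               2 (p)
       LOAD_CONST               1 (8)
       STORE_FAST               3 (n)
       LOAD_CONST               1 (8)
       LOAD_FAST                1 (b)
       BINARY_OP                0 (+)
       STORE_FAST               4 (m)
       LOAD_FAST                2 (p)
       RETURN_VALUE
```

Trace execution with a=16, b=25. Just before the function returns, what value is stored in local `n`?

LOAD_FAST_LOAD_FAST a,b → push 16,25. Stack: [16, 25]
BINARY_OP * → 16 * 25 = 400. Stack: [400]
LOAD_FAST_LOAD_FAST b,b → push 25,25. Stack: [400, 25, 25]
BINARY_OP | → 25 | 25 = 25. Stack: [400, 25]
BINARY_OP + → 400 + 25 = 425. Stack: [425]
STORE_FAST p → p=425. Stack: []
LOAD_CONST → push 8. Stack: [8]
STORE_FAST n → n=8. Stack: []
LOAD_CONST → push 8. Stack: [8]
LOAD_FAST b → push 25. Stack: [8, 25]
BINARY_OP + → 8 + 25 = 33. Stack: [33]
STORE_FAST m → m=33. Stack: []
LOAD_FAST p → push 425. Stack: [425]
RETURN_VALUE → return 425.

8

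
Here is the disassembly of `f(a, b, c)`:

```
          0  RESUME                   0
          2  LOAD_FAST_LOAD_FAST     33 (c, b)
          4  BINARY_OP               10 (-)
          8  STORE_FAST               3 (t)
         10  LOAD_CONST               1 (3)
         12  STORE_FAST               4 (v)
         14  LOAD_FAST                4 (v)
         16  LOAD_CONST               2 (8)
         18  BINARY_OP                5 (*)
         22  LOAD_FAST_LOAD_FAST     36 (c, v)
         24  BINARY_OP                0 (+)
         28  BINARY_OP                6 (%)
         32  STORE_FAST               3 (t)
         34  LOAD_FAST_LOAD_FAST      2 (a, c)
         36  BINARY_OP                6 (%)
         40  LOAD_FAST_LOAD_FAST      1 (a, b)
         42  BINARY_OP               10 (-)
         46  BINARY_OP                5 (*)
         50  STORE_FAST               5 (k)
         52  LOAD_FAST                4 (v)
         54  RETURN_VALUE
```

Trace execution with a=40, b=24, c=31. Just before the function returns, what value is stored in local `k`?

144

LOAD_FAST_LOAD_FAST c,b → push 31,24. Stack: [31, 24]
BINARY_OP - → 31 - 24 = 7. Stack: [7]
STORE_FAST t → t=7. Stack: []
LOAD_CONST → push 3. Stack: [3]
STORE_FAST v → v=3. Stack: []
LOAD_FAST v → push 3. Stack: [3]
LOAD_CONST → push 8. Stack: [3, 8]
BINARY_OP * → 3 * 8 = 24. Stack: [24]
LOAD_FAST_LOAD_FAST c,v → push 31,3. Stack: [24, 31, 3]
BINARY_OP + → 31 + 3 = 34. Stack: [24, 34]
BINARY_OP % → 24 % 34 = 24. Stack: [24]
STORE_FAST t → t=24. Stack: []
LOAD_FAST_LOAD_FAST a,c → push 40,31. Stack: [40, 31]
BINARY_OP % → 40 % 31 = 9. Stack: [9]
LOAD_FAST_LOAD_FAST a,b → push 40,24. Stack: [9, 40, 24]
BINARY_OP - → 40 - 24 = 16. Stack: [9, 16]
BINARY_OP * → 9 * 16 = 144. Stack: [144]
STORE_FAST k → k=144. Stack: []
LOAD_FAST v → push 3. Stack: [3]
RETURN_VALUE → return 3.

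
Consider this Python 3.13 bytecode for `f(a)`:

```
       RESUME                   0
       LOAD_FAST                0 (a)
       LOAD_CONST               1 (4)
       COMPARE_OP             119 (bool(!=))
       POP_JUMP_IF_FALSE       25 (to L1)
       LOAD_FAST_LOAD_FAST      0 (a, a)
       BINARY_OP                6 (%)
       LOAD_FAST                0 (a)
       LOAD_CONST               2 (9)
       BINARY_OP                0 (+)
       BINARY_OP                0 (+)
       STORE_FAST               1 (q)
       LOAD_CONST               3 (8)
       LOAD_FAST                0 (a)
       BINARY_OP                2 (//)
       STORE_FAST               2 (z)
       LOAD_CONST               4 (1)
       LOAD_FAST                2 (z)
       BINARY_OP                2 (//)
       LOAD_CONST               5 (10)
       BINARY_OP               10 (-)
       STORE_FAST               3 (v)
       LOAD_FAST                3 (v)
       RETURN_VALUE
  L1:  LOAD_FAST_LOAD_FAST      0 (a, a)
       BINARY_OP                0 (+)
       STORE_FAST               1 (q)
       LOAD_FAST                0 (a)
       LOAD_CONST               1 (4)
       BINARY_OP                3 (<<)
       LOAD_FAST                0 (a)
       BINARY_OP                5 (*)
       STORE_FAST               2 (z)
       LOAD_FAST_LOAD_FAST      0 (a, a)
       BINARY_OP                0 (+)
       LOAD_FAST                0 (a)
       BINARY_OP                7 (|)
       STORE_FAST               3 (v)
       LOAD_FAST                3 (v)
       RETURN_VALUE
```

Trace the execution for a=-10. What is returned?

LOAD_FAST a → push -10. Stack: [-10]
LOAD_CONST → push 4. Stack: [-10, 4]
COMPARE_OP bool(!=) → -10 vs 4 = True. Stack: [True]
POP_JUMP_IF_FALSE → pop True; no jump. Stack: []
LOAD_FAST_LOAD_FAST a,a → push -10,-10. Stack: [-10, -10]
BINARY_OP % → -10 % -10 = 0. Stack: [0]
LOAD_FAST a → push -10. Stack: [0, -10]
LOAD_CONST → push 9. Stack: [0, -10, 9]
BINARY_OP + → -10 + 9 = -1. Stack: [0, -1]
BINARY_OP + → 0 + -1 = -1. Stack: [-1]
STORE_FAST q → q=-1. Stack: []
LOAD_CONST → push 8. Stack: [8]
LOAD_FAST a → push -10. Stack: [8, -10]
BINARY_OP // → 8 // -10 = -1. Stack: [-1]
STORE_FAST z → z=-1. Stack: []
LOAD_CONST → push 1. Stack: [1]
LOAD_FAST z → push -1. Stack: [1, -1]
BINARY_OP // → 1 // -1 = -1. Stack: [-1]
LOAD_CONST → push 10. Stack: [-1, 10]
BINARY_OP - → -1 - 10 = -11. Stack: [-11]
STORE_FAST v → v=-11. Stack: []
LOAD_FAST v → push -11. Stack: [-11]
RETURN_VALUE → return -11.

-11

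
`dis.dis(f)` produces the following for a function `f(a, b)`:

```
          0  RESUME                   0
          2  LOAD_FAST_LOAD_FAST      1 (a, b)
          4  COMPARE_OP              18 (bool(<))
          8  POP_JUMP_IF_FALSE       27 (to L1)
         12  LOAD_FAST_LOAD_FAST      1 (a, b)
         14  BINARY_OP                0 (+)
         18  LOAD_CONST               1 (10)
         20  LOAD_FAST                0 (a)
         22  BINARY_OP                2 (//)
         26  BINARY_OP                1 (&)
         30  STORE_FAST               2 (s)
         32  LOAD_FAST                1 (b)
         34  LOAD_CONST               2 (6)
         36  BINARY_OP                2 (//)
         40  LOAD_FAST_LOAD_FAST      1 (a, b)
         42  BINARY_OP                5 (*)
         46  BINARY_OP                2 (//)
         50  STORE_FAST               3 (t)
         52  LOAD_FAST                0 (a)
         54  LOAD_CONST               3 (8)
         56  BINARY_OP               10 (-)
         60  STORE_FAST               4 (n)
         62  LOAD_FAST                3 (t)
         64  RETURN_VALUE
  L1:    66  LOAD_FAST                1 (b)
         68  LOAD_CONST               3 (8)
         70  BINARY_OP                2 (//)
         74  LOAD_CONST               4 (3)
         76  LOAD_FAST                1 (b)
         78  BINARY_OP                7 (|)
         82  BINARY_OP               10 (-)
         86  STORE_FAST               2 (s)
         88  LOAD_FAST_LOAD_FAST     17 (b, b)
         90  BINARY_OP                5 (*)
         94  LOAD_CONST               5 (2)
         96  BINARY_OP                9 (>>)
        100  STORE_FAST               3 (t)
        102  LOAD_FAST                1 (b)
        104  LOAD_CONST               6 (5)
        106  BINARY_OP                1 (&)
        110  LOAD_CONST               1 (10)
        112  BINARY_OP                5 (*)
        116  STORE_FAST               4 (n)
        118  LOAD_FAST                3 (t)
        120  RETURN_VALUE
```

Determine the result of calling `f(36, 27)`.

182

LOAD_FAST_LOAD_FAST a,b → push 36,27. Stack: [36, 27]
COMPARE_OP bool(<) → 36 vs 27 = False. Stack: [False]
POP_JUMP_IF_FALSE → pop False; jump. Stack: []
LOAD_FAST b → push 27. Stack: [27]
LOAD_CONST → push 8. Stack: [27, 8]
BINARY_OP // → 27 // 8 = 3. Stack: [3]
LOAD_CONST → push 3. Stack: [3, 3]
LOAD_FAST b → push 27. Stack: [3, 3, 27]
BINARY_OP | → 3 | 27 = 27. Stack: [3, 27]
BINARY_OP - → 3 - 27 = -24. Stack: [-24]
STORE_FAST s → s=-24. Stack: []
LOAD_FAST_LOAD_FAST b,b → push 27,27. Stack: [27, 27]
BINARY_OP * → 27 * 27 = 729. Stack: [729]
LOAD_CONST → push 2. Stack: [729, 2]
BINARY_OP >> → 729 >> 2 = 182. Stack: [182]
STORE_FAST t → t=182. Stack: []
LOAD_FAST b → push 27. Stack: [27]
LOAD_CONST → push 5. Stack: [27, 5]
BINARY_OP & → 27 & 5 = 1. Stack: [1]
LOAD_CONST → push 10. Stack: [1, 10]
BINARY_OP * → 1 * 10 = 10. Stack: [10]
STORE_FAST n → n=10. Stack: []
LOAD_FAST t → push 182. Stack: [182]
RETURN_VALUE → return 182.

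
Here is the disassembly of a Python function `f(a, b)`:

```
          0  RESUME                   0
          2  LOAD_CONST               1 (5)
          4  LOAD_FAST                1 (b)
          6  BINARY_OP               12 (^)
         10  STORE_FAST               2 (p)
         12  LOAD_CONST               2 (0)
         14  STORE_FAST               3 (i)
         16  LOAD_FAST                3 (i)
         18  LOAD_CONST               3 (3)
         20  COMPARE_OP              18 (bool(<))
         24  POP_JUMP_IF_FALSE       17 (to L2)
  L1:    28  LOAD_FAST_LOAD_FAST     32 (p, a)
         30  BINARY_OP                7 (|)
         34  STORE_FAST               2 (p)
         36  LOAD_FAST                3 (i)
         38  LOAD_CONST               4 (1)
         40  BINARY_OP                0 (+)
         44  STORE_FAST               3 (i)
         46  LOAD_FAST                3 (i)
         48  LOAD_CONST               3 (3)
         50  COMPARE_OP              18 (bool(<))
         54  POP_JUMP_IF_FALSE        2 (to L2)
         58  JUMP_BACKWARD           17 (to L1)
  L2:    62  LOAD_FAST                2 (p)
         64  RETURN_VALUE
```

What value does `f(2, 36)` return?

35

LOAD_CONST → push 5. Stack: [5]
LOAD_FAST b → push 36. Stack: [5, 36]
BINARY_OP ^ → 5 ^ 36 = 33. Stack: [33]
STORE_FAST p → p=33. Stack: []
LOAD_CONST → push 0. Stack: [0]
STORE_FAST i → i=0. Stack: []
LOAD_FAST i → push 0. Stack: [0]
LOAD_CONST → push 3. Stack: [0, 3]
COMPARE_OP bool(<) → 0 vs 3 = True. Stack: [True]
POP_JUMP_IF_FALSE → pop True; no jump. Stack: []
LOAD_FAST_LOAD_FAST p,a → push 33,2. Stack: [33, 2]
BINARY_OP | → 33 | 2 = 35. Stack: [35]
STORE_FAST p → p=35. Stack: []
LOAD_FAST i → push 0. Stack: [0]
LOAD_CONST → push 1. Stack: [0, 1]
BINARY_OP + → 0 + 1 = 1. Stack: [1]
STORE_FAST i → i=1. Stack: []
LOAD_FAST i → push 1. Stack: [1]
LOAD_CONST → push 3. Stack: [1, 3]
COMPARE_OP bool(<) → 1 vs 3 = True. Stack: [True]
POP_JUMP_IF_FALSE → pop True; no jump. Stack: []
LOAD_FAST_LOAD_FAST p,a → push 35,2. Stack: [35, 2]
BINARY_OP | → 35 | 2 = 35. Stack: [35]
STORE_FAST p → p=35. Stack: []
LOAD_FAST i → push 1. Stack: [1]
LOAD_CONST → push 1. Stack: [1, 1]
BINARY_OP + → 1 + 1 = 2. Stack: [2]
STORE_FAST i → i=2. Stack: []
LOAD_FAST i → push 2. Stack: [2]
LOAD_CONST → push 3. Stack: [2, 3]
COMPARE_OP bool(<) → 2 vs 3 = True. Stack: [True]
POP_JUMP_IF_FALSE → pop True; no jump. Stack: []
LOAD_FAST_LOAD_FAST p,a → push 35,2. Stack: [35, 2]
BINARY_OP | → 35 | 2 = 35. Stack: [35]
STORE_FAST p → p=35. Stack: []
LOAD_FAST i → push 2. Stack: [2]
LOAD_CONST → push 1. Stack: [2, 1]
BINARY_OP + → 2 + 1 = 3. Stack: [3]
STORE_FAST i → i=3. Stack: []
LOAD_FAST i → push 3. Stack: [3]
LOAD_CONST → push 3. Stack: [3, 3]
COMPARE_OP bool(<) → 3 vs 3 = False. Stack: [False]
POP_JUMP_IF_FALSE → pop False; jump. Stack: []
LOAD_FAST p → push 35. Stack: [35]
RETURN_VALUE → return 35.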